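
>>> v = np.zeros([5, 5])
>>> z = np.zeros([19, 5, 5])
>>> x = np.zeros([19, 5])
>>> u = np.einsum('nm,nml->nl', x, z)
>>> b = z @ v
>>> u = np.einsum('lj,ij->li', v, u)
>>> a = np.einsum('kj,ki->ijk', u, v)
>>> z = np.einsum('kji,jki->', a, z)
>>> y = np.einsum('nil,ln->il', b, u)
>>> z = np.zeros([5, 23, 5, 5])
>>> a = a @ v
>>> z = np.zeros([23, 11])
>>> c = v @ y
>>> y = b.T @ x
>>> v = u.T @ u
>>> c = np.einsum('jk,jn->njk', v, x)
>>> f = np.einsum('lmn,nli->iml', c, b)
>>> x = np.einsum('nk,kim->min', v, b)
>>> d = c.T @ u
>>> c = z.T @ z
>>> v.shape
(19, 19)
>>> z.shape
(23, 11)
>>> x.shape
(5, 5, 19)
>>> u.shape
(5, 19)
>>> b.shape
(19, 5, 5)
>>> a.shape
(5, 19, 5)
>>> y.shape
(5, 5, 5)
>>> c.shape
(11, 11)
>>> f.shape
(5, 19, 5)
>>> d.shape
(19, 19, 19)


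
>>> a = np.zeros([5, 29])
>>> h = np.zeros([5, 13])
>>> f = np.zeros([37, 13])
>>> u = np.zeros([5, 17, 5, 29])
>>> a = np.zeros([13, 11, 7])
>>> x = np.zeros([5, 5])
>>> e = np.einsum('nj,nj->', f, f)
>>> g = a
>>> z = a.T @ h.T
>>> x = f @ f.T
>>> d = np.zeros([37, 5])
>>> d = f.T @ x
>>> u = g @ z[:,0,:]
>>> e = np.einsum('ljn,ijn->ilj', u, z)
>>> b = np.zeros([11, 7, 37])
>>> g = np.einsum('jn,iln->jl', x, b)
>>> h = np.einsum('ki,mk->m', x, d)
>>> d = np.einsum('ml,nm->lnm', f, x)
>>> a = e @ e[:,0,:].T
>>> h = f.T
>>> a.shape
(7, 13, 7)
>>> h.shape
(13, 37)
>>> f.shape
(37, 13)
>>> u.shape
(13, 11, 5)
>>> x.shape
(37, 37)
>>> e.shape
(7, 13, 11)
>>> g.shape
(37, 7)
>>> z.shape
(7, 11, 5)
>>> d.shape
(13, 37, 37)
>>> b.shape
(11, 7, 37)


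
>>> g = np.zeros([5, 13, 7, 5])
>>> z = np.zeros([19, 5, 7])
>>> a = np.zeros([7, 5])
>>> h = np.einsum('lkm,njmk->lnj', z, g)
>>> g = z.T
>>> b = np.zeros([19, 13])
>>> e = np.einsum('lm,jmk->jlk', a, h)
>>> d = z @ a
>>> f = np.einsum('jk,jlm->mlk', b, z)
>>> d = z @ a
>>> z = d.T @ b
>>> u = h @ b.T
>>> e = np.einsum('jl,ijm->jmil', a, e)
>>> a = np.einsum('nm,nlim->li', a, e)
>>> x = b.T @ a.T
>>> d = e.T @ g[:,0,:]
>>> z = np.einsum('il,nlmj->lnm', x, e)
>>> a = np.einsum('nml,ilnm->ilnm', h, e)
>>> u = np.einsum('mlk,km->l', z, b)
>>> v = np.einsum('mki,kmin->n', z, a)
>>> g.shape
(7, 5, 19)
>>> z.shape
(13, 7, 19)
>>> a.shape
(7, 13, 19, 5)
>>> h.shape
(19, 5, 13)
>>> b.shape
(19, 13)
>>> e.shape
(7, 13, 19, 5)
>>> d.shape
(5, 19, 13, 19)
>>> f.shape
(7, 5, 13)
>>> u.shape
(7,)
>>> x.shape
(13, 13)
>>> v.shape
(5,)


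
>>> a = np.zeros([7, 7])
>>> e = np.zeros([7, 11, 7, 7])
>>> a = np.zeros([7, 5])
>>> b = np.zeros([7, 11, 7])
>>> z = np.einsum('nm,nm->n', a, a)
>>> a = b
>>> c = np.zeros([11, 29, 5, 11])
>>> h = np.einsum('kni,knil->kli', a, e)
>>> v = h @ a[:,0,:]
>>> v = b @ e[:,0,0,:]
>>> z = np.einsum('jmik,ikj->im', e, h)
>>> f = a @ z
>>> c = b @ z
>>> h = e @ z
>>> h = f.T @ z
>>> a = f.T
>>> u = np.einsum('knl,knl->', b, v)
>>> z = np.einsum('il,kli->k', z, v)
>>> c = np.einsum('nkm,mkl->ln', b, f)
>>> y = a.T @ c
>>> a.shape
(11, 11, 7)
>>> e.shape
(7, 11, 7, 7)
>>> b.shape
(7, 11, 7)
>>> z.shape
(7,)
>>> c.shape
(11, 7)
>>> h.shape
(11, 11, 11)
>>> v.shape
(7, 11, 7)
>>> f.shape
(7, 11, 11)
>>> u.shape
()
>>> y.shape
(7, 11, 7)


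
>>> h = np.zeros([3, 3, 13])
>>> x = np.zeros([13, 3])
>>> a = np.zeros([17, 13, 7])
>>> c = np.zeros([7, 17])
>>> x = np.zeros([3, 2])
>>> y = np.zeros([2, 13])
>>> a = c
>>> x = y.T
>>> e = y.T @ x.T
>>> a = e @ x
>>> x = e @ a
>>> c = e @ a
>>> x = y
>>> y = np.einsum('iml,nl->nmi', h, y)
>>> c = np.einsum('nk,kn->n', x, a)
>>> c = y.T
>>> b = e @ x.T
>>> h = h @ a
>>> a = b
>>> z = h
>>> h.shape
(3, 3, 2)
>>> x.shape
(2, 13)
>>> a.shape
(13, 2)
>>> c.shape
(3, 3, 2)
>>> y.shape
(2, 3, 3)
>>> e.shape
(13, 13)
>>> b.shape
(13, 2)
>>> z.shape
(3, 3, 2)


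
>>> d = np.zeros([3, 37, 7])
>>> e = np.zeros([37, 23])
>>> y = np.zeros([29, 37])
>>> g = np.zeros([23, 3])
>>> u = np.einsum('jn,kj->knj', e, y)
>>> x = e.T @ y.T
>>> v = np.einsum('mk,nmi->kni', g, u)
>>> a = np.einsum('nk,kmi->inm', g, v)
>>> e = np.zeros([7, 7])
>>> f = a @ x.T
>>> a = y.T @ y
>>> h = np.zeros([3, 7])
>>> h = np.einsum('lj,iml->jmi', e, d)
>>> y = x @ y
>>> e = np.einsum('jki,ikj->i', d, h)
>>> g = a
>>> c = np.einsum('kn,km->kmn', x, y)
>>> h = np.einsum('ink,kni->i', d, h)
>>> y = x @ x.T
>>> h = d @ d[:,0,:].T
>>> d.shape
(3, 37, 7)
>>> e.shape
(7,)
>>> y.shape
(23, 23)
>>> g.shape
(37, 37)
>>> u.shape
(29, 23, 37)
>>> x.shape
(23, 29)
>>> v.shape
(3, 29, 37)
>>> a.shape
(37, 37)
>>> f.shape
(37, 23, 23)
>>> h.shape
(3, 37, 3)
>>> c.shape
(23, 37, 29)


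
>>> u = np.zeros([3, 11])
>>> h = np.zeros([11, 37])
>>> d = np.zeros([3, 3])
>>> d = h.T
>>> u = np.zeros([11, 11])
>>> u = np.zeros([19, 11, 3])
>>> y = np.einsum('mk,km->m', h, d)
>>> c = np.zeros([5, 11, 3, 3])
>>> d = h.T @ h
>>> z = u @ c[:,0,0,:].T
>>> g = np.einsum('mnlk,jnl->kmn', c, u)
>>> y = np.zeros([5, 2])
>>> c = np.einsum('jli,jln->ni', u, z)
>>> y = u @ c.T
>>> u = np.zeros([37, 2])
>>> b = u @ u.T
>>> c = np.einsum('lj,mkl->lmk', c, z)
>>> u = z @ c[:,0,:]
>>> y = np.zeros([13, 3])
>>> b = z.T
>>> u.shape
(19, 11, 11)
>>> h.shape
(11, 37)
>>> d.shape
(37, 37)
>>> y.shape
(13, 3)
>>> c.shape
(5, 19, 11)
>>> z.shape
(19, 11, 5)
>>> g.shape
(3, 5, 11)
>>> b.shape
(5, 11, 19)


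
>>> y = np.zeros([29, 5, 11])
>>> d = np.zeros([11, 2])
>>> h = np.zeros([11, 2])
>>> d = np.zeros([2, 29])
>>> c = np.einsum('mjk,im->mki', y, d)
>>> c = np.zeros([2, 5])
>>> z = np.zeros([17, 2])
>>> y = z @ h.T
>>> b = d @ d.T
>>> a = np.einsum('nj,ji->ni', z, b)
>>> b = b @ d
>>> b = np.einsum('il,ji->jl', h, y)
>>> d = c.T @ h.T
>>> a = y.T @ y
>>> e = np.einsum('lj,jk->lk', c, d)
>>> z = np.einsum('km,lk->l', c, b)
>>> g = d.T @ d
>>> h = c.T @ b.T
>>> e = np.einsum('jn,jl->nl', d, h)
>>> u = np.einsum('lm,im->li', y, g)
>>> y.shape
(17, 11)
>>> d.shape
(5, 11)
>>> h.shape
(5, 17)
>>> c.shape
(2, 5)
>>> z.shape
(17,)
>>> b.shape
(17, 2)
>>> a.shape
(11, 11)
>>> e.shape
(11, 17)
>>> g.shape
(11, 11)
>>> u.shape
(17, 11)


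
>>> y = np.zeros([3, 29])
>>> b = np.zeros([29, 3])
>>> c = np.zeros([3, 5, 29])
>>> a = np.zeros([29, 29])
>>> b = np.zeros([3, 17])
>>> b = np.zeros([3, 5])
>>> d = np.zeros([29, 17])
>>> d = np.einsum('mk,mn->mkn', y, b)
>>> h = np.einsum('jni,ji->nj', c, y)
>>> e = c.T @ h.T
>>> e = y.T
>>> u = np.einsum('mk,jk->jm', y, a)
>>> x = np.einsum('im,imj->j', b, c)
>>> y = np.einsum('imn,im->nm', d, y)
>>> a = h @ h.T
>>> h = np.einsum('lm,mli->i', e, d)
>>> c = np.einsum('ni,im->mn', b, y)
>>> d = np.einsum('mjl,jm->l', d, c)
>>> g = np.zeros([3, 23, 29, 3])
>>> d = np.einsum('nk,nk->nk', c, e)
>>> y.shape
(5, 29)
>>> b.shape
(3, 5)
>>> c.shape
(29, 3)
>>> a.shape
(5, 5)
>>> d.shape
(29, 3)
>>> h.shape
(5,)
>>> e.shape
(29, 3)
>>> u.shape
(29, 3)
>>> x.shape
(29,)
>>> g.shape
(3, 23, 29, 3)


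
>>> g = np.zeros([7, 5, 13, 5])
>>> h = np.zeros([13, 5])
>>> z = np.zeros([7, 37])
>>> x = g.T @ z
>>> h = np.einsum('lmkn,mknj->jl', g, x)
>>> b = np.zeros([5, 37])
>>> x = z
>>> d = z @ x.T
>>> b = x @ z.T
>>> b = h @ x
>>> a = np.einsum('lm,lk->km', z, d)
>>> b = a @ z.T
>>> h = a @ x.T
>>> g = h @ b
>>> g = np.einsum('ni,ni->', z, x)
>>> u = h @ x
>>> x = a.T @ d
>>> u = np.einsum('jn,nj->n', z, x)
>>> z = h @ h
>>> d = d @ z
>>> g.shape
()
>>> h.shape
(7, 7)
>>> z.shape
(7, 7)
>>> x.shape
(37, 7)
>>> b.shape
(7, 7)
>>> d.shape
(7, 7)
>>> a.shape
(7, 37)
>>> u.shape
(37,)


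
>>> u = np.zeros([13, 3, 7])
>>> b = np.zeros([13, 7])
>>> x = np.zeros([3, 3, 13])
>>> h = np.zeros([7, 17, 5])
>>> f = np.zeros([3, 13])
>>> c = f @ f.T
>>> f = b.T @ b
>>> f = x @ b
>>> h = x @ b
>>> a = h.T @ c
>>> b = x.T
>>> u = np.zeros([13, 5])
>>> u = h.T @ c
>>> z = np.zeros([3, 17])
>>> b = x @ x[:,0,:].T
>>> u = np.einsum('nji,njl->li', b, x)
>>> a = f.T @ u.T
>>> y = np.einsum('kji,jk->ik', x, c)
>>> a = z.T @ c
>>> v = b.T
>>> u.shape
(13, 3)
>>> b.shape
(3, 3, 3)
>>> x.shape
(3, 3, 13)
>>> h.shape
(3, 3, 7)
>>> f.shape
(3, 3, 7)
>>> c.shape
(3, 3)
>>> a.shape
(17, 3)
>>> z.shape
(3, 17)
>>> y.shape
(13, 3)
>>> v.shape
(3, 3, 3)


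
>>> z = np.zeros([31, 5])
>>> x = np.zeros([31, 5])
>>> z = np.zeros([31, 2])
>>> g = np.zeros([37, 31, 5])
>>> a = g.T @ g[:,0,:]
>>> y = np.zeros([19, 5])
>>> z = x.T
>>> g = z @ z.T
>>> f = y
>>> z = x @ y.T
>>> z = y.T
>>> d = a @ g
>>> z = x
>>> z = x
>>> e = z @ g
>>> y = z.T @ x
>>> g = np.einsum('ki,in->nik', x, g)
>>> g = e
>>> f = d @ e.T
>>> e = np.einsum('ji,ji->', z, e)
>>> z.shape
(31, 5)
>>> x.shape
(31, 5)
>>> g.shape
(31, 5)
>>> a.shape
(5, 31, 5)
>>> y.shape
(5, 5)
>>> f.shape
(5, 31, 31)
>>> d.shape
(5, 31, 5)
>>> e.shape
()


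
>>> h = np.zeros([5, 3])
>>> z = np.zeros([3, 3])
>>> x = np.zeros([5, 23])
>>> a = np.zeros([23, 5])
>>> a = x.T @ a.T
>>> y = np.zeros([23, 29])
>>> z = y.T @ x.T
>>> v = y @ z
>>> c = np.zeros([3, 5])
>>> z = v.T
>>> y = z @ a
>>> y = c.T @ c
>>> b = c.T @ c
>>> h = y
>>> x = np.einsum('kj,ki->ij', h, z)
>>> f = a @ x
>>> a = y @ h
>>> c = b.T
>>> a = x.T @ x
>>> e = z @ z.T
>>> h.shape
(5, 5)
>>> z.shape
(5, 23)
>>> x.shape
(23, 5)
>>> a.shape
(5, 5)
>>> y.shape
(5, 5)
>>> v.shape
(23, 5)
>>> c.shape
(5, 5)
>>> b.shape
(5, 5)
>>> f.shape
(23, 5)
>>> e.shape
(5, 5)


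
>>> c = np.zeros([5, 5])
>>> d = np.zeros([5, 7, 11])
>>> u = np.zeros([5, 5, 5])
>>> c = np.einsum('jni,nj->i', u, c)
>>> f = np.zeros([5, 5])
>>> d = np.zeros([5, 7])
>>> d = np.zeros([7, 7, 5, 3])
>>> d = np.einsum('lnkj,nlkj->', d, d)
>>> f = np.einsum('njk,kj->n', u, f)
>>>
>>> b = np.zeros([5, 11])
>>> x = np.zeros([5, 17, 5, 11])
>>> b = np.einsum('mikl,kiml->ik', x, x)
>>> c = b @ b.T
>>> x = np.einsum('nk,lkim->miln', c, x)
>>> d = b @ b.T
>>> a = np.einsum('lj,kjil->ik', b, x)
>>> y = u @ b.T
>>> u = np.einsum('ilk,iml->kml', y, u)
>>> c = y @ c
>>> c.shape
(5, 5, 17)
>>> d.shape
(17, 17)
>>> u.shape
(17, 5, 5)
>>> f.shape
(5,)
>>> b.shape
(17, 5)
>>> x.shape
(11, 5, 5, 17)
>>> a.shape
(5, 11)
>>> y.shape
(5, 5, 17)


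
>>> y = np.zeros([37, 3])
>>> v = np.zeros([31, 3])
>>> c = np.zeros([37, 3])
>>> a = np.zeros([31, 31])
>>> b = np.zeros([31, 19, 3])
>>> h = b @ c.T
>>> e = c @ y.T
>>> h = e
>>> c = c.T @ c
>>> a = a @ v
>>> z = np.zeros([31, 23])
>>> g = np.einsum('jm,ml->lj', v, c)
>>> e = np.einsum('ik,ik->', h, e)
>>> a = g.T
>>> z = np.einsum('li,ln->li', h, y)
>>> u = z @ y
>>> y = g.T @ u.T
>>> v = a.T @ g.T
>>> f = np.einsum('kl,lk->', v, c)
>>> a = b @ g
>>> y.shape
(31, 37)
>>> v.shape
(3, 3)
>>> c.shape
(3, 3)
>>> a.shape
(31, 19, 31)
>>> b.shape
(31, 19, 3)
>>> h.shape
(37, 37)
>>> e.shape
()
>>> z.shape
(37, 37)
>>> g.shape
(3, 31)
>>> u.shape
(37, 3)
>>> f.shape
()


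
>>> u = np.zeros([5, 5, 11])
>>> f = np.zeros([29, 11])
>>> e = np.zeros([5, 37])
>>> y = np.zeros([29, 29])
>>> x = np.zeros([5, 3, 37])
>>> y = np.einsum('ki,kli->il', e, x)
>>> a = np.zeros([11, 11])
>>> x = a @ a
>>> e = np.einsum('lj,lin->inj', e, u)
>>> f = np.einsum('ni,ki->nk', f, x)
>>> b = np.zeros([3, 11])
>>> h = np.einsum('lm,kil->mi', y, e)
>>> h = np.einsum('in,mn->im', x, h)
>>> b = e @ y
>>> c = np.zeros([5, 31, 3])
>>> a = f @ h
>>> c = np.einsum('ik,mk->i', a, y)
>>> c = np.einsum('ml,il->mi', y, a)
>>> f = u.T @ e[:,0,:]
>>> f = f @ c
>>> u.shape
(5, 5, 11)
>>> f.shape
(11, 5, 29)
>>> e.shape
(5, 11, 37)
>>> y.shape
(37, 3)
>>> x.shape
(11, 11)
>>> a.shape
(29, 3)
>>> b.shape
(5, 11, 3)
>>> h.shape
(11, 3)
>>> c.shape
(37, 29)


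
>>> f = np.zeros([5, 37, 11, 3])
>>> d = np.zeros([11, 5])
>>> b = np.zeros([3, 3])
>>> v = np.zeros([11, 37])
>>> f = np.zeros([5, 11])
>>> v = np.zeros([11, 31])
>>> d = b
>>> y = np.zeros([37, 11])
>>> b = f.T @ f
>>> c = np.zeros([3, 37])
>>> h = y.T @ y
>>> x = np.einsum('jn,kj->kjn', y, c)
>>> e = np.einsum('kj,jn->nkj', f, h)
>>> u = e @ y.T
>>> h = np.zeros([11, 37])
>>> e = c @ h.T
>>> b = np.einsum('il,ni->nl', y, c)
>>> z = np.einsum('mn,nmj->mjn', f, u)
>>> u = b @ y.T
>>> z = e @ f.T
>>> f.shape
(5, 11)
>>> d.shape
(3, 3)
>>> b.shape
(3, 11)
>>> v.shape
(11, 31)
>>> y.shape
(37, 11)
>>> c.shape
(3, 37)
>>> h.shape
(11, 37)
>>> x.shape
(3, 37, 11)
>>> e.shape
(3, 11)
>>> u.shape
(3, 37)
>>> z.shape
(3, 5)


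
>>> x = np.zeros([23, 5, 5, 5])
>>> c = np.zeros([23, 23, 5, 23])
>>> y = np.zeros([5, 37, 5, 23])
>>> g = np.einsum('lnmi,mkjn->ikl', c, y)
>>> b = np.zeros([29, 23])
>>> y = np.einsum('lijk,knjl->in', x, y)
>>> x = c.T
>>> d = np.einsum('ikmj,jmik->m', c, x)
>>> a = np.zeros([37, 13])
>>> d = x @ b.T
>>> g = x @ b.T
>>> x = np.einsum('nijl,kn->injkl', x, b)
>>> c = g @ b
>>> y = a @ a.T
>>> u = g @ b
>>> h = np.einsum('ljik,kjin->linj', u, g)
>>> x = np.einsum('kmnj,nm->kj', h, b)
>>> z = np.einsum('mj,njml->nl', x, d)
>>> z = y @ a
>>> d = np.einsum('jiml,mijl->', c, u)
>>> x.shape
(23, 5)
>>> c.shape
(23, 5, 23, 23)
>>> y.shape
(37, 37)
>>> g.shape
(23, 5, 23, 29)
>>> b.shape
(29, 23)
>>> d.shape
()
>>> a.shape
(37, 13)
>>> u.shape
(23, 5, 23, 23)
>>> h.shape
(23, 23, 29, 5)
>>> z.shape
(37, 13)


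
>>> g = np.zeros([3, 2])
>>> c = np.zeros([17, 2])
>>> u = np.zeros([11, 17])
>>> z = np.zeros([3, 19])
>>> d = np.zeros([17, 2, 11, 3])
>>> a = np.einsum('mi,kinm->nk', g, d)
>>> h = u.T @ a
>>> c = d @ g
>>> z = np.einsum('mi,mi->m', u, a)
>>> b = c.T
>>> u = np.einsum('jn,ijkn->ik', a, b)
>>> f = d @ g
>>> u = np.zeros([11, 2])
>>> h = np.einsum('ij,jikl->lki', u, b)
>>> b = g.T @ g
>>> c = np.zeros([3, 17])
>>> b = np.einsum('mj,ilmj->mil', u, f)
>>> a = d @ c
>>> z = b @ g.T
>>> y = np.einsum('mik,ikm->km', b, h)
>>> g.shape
(3, 2)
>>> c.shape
(3, 17)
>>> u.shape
(11, 2)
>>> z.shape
(11, 17, 3)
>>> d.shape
(17, 2, 11, 3)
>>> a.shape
(17, 2, 11, 17)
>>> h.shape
(17, 2, 11)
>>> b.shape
(11, 17, 2)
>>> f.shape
(17, 2, 11, 2)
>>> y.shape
(2, 11)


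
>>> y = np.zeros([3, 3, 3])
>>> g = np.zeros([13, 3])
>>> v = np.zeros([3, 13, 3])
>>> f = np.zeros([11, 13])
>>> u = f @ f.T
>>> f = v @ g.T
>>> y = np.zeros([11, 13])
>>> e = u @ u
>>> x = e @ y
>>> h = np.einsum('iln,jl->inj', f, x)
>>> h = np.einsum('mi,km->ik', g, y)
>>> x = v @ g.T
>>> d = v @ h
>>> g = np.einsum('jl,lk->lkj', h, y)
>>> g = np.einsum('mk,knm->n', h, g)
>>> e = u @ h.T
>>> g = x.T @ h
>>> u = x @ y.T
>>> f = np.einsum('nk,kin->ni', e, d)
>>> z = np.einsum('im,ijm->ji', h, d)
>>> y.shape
(11, 13)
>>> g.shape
(13, 13, 11)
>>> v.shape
(3, 13, 3)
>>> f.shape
(11, 13)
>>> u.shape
(3, 13, 11)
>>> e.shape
(11, 3)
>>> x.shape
(3, 13, 13)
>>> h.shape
(3, 11)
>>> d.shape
(3, 13, 11)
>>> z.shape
(13, 3)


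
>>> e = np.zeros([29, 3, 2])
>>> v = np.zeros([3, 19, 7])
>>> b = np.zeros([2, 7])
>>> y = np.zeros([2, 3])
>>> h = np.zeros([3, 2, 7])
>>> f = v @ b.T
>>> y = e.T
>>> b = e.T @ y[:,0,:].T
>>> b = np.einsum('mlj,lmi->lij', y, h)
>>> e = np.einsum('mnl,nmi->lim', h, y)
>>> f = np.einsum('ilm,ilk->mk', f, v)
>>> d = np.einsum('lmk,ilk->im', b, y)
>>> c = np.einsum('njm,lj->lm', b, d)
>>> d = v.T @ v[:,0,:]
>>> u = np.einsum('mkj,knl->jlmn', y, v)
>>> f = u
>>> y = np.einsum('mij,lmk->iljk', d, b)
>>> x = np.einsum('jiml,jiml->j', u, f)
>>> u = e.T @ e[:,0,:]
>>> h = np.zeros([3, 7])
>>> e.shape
(7, 29, 3)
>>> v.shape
(3, 19, 7)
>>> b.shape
(3, 7, 29)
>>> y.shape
(19, 3, 7, 29)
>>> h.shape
(3, 7)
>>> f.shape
(29, 7, 2, 19)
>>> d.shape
(7, 19, 7)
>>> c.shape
(2, 29)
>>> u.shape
(3, 29, 3)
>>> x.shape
(29,)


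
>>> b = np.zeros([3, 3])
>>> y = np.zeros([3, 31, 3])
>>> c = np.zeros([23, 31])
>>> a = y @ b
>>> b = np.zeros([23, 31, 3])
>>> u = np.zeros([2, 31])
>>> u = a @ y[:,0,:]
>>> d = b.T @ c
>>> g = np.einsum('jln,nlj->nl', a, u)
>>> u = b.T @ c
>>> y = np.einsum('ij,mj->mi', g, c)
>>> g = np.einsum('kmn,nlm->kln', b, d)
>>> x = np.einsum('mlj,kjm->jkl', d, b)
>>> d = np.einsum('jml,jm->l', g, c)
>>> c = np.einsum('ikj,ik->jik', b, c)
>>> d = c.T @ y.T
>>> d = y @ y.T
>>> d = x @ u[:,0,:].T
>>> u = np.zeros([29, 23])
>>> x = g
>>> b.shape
(23, 31, 3)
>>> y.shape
(23, 3)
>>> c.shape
(3, 23, 31)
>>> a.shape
(3, 31, 3)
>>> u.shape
(29, 23)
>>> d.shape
(31, 23, 3)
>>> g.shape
(23, 31, 3)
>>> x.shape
(23, 31, 3)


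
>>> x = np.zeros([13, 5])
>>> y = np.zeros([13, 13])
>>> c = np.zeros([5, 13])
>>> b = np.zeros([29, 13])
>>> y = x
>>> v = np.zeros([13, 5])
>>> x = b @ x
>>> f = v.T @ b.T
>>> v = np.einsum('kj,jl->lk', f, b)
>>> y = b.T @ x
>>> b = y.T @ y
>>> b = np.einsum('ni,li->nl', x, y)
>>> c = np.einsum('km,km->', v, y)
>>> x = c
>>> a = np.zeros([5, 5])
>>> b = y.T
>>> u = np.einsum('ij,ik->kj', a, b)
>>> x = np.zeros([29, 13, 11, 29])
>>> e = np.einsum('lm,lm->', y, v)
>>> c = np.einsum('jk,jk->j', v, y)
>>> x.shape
(29, 13, 11, 29)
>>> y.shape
(13, 5)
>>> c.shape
(13,)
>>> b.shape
(5, 13)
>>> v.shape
(13, 5)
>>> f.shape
(5, 29)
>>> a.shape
(5, 5)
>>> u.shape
(13, 5)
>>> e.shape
()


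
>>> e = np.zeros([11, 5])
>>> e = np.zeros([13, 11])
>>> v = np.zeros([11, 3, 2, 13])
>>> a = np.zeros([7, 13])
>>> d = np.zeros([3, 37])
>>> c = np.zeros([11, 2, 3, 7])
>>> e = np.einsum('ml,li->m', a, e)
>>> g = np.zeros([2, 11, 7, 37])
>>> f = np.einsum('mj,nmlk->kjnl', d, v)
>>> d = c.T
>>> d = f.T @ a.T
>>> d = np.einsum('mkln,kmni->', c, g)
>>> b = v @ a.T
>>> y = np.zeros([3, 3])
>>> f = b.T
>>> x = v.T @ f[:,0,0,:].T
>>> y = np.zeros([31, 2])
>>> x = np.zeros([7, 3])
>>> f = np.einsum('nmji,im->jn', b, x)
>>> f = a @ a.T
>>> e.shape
(7,)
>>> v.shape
(11, 3, 2, 13)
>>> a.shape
(7, 13)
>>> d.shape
()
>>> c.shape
(11, 2, 3, 7)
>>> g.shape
(2, 11, 7, 37)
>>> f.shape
(7, 7)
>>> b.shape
(11, 3, 2, 7)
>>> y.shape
(31, 2)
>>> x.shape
(7, 3)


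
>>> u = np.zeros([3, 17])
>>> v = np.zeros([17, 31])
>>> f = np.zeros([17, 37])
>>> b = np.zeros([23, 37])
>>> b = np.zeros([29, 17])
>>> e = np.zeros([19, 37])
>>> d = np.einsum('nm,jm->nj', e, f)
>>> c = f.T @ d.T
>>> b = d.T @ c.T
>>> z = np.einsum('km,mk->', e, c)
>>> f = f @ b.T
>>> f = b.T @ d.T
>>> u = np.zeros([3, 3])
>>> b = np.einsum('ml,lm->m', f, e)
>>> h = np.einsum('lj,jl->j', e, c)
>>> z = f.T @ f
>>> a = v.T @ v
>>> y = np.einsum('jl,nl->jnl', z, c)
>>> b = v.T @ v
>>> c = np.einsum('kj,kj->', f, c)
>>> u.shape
(3, 3)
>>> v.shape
(17, 31)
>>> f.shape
(37, 19)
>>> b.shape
(31, 31)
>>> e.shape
(19, 37)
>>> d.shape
(19, 17)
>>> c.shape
()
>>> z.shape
(19, 19)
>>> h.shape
(37,)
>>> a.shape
(31, 31)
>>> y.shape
(19, 37, 19)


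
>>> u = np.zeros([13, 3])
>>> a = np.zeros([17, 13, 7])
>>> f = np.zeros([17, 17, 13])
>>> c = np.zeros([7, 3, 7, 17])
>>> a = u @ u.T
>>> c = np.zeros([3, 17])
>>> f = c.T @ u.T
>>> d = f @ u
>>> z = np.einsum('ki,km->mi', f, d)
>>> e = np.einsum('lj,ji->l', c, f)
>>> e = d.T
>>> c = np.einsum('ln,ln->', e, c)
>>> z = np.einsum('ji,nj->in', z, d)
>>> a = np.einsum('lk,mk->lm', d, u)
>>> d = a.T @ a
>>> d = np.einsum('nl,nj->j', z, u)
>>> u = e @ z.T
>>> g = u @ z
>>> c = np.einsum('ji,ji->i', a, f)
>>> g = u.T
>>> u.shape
(3, 13)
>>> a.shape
(17, 13)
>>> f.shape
(17, 13)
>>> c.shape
(13,)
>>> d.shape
(3,)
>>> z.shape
(13, 17)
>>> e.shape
(3, 17)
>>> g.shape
(13, 3)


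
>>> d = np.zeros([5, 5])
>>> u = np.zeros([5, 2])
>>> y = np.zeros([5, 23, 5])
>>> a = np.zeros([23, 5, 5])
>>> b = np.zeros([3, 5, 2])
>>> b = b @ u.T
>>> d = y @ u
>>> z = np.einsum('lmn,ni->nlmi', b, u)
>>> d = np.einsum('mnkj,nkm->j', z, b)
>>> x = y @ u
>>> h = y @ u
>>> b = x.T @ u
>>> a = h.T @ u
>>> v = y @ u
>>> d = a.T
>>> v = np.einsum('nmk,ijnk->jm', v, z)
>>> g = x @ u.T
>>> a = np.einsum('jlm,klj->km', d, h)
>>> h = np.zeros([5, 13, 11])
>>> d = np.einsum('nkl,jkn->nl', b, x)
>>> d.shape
(2, 2)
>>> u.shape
(5, 2)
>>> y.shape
(5, 23, 5)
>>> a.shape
(5, 2)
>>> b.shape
(2, 23, 2)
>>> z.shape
(5, 3, 5, 2)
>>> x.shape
(5, 23, 2)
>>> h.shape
(5, 13, 11)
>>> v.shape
(3, 23)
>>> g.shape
(5, 23, 5)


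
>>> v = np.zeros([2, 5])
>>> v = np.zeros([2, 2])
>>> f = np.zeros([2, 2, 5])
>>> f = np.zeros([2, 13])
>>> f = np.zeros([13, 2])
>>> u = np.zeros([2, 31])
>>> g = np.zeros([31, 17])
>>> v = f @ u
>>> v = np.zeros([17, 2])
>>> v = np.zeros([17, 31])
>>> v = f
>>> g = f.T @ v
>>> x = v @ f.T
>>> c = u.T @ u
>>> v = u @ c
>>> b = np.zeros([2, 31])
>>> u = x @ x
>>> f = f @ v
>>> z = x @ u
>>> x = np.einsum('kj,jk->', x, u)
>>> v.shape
(2, 31)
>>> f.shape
(13, 31)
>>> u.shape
(13, 13)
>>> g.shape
(2, 2)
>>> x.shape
()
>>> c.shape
(31, 31)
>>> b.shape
(2, 31)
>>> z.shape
(13, 13)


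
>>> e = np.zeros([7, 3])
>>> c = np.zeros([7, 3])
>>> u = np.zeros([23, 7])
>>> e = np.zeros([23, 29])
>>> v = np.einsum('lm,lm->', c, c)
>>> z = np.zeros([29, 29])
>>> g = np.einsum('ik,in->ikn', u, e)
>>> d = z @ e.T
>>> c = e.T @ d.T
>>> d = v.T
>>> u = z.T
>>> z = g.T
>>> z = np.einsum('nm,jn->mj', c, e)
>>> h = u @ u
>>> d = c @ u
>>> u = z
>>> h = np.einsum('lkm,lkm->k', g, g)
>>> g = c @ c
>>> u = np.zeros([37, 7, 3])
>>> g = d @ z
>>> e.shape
(23, 29)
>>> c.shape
(29, 29)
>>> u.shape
(37, 7, 3)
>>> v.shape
()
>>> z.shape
(29, 23)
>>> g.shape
(29, 23)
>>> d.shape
(29, 29)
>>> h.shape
(7,)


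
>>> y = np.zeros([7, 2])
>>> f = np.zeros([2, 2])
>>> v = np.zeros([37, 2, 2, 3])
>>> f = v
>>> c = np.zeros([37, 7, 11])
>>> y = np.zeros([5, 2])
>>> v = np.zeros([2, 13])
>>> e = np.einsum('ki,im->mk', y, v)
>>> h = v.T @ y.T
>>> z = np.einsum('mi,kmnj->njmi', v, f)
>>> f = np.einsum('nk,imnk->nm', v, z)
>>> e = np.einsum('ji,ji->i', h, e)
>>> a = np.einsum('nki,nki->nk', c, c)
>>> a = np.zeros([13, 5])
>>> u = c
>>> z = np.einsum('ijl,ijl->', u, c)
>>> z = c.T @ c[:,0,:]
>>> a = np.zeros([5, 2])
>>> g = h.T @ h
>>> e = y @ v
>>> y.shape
(5, 2)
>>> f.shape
(2, 3)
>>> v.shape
(2, 13)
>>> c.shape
(37, 7, 11)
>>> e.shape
(5, 13)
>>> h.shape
(13, 5)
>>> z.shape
(11, 7, 11)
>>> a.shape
(5, 2)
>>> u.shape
(37, 7, 11)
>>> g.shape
(5, 5)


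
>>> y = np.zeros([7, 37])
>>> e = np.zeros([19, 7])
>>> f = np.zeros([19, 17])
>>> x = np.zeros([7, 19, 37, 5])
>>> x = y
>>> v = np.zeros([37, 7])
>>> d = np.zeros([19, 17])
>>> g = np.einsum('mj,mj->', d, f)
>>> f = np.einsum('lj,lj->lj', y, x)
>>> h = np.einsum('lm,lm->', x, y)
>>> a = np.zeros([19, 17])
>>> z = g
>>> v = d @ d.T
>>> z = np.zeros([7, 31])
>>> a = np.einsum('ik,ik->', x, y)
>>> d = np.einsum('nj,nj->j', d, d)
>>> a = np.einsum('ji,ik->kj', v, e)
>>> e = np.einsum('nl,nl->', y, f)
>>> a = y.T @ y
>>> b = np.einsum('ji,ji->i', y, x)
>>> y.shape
(7, 37)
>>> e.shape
()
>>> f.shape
(7, 37)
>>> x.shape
(7, 37)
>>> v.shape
(19, 19)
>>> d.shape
(17,)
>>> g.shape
()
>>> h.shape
()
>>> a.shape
(37, 37)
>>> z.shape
(7, 31)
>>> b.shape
(37,)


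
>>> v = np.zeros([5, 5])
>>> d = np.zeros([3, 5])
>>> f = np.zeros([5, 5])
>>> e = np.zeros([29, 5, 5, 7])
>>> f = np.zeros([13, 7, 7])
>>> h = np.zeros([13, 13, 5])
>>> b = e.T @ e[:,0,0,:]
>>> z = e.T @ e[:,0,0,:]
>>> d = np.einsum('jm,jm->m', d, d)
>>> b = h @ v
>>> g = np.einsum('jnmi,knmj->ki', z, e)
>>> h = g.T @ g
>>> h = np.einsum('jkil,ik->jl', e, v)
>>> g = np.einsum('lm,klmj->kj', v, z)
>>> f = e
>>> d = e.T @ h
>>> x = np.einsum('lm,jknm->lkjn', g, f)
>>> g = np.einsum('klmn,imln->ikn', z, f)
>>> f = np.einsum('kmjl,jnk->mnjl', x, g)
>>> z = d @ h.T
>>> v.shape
(5, 5)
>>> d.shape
(7, 5, 5, 7)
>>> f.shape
(5, 7, 29, 5)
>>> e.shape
(29, 5, 5, 7)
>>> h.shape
(29, 7)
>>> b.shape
(13, 13, 5)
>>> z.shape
(7, 5, 5, 29)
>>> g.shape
(29, 7, 7)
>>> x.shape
(7, 5, 29, 5)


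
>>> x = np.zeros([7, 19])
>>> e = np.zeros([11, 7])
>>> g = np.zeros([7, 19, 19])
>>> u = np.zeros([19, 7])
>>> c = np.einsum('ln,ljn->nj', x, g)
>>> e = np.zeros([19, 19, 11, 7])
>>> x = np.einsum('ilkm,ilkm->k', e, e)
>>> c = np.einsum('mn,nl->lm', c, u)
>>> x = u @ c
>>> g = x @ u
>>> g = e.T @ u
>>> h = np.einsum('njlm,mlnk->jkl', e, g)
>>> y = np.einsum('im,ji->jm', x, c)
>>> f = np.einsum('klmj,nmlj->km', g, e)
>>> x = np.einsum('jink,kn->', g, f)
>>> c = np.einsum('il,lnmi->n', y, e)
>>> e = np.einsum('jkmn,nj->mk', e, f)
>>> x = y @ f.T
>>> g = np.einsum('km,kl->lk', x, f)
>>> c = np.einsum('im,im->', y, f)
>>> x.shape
(7, 7)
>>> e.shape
(11, 19)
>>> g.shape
(19, 7)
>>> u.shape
(19, 7)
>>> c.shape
()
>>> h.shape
(19, 7, 11)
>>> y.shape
(7, 19)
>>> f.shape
(7, 19)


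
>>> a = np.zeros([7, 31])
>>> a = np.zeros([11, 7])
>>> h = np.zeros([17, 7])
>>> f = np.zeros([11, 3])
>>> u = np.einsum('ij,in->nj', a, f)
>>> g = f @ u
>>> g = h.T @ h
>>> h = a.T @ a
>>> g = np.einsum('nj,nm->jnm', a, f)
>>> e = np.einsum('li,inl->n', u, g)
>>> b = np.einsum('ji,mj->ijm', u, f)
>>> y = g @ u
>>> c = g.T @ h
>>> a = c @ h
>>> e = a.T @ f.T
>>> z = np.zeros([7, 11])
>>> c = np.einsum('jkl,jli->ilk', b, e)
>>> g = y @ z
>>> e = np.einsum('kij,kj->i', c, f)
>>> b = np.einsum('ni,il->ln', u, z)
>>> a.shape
(3, 11, 7)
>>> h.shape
(7, 7)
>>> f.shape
(11, 3)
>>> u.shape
(3, 7)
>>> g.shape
(7, 11, 11)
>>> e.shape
(11,)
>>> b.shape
(11, 3)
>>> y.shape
(7, 11, 7)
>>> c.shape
(11, 11, 3)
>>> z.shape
(7, 11)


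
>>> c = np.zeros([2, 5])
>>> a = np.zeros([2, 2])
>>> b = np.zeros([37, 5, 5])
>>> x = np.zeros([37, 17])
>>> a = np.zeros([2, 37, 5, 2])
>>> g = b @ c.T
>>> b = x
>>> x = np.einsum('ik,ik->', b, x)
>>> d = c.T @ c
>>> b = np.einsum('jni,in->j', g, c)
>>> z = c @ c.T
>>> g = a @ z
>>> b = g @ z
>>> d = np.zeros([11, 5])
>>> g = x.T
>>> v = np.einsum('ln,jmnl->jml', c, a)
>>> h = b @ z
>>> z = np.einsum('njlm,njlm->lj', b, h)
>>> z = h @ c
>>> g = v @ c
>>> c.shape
(2, 5)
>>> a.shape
(2, 37, 5, 2)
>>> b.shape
(2, 37, 5, 2)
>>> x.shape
()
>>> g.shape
(2, 37, 5)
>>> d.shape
(11, 5)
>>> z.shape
(2, 37, 5, 5)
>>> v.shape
(2, 37, 2)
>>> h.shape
(2, 37, 5, 2)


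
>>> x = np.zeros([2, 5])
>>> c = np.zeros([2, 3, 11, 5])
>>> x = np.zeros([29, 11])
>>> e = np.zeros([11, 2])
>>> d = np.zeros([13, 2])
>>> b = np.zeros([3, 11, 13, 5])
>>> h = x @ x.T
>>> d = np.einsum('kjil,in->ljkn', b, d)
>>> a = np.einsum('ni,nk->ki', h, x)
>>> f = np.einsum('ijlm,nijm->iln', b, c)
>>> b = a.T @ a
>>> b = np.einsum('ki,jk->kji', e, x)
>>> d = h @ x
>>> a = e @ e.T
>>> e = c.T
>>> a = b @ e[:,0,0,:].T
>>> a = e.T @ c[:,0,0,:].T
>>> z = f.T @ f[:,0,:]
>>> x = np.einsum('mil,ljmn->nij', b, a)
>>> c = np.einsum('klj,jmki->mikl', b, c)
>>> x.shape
(2, 29, 3)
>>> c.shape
(3, 5, 11, 29)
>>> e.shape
(5, 11, 3, 2)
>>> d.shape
(29, 11)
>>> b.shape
(11, 29, 2)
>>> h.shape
(29, 29)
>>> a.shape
(2, 3, 11, 2)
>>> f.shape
(3, 13, 2)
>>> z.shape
(2, 13, 2)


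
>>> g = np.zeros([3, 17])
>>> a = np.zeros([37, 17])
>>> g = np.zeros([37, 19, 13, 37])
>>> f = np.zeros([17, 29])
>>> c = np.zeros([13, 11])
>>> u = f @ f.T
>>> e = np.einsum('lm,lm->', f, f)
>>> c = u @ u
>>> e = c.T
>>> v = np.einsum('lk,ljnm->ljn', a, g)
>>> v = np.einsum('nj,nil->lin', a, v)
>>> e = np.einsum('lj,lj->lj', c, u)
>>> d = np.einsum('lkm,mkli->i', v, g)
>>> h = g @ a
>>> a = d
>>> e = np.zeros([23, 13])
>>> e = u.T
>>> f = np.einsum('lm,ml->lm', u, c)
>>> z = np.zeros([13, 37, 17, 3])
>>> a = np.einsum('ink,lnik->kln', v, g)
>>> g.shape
(37, 19, 13, 37)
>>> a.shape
(37, 37, 19)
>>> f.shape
(17, 17)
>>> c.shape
(17, 17)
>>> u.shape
(17, 17)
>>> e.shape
(17, 17)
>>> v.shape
(13, 19, 37)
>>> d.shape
(37,)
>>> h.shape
(37, 19, 13, 17)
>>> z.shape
(13, 37, 17, 3)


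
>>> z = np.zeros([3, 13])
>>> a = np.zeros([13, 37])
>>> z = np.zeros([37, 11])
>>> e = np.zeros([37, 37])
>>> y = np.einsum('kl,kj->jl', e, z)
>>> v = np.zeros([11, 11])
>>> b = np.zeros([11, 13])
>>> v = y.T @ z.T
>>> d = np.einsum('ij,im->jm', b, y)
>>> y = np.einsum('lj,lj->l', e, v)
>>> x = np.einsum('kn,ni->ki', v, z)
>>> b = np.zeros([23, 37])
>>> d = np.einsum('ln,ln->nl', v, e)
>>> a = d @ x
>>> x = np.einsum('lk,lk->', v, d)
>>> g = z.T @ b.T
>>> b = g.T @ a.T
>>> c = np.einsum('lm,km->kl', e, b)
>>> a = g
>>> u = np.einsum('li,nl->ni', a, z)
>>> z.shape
(37, 11)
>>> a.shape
(11, 23)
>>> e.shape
(37, 37)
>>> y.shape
(37,)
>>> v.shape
(37, 37)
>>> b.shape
(23, 37)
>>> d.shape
(37, 37)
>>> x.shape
()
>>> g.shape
(11, 23)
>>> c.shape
(23, 37)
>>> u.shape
(37, 23)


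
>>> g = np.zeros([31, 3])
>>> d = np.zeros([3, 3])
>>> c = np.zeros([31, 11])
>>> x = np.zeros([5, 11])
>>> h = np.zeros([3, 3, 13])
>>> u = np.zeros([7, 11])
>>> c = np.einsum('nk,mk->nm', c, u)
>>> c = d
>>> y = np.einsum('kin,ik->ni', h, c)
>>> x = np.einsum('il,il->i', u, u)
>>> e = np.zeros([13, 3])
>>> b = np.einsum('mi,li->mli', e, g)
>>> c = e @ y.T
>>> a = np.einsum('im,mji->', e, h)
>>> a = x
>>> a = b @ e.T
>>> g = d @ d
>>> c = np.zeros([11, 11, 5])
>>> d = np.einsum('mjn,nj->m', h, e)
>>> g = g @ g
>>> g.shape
(3, 3)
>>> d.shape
(3,)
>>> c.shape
(11, 11, 5)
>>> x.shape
(7,)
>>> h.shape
(3, 3, 13)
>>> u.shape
(7, 11)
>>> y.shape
(13, 3)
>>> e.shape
(13, 3)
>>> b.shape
(13, 31, 3)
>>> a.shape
(13, 31, 13)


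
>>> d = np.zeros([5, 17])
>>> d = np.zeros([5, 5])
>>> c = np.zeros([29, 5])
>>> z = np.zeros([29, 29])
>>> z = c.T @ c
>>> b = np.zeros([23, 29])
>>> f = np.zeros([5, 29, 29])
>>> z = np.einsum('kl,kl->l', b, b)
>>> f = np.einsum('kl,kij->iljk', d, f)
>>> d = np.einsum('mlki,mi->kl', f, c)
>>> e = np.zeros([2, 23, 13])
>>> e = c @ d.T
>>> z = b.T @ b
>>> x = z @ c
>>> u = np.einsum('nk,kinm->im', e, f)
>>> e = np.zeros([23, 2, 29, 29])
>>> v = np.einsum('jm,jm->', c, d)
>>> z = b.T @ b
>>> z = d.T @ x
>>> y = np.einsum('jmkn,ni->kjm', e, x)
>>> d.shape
(29, 5)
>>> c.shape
(29, 5)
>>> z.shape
(5, 5)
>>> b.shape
(23, 29)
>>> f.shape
(29, 5, 29, 5)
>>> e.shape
(23, 2, 29, 29)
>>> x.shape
(29, 5)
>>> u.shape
(5, 5)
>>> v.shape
()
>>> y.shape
(29, 23, 2)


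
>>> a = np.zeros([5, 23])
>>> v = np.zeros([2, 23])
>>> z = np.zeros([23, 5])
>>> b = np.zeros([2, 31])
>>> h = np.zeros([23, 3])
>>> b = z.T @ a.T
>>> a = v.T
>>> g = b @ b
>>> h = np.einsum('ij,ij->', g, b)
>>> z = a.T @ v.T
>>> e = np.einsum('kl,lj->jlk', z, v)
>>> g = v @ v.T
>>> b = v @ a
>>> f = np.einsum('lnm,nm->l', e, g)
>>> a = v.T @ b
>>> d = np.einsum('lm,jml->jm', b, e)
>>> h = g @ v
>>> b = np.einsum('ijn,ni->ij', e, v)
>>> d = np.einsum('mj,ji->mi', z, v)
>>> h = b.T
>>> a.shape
(23, 2)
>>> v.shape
(2, 23)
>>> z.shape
(2, 2)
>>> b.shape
(23, 2)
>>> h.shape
(2, 23)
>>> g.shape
(2, 2)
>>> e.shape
(23, 2, 2)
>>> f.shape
(23,)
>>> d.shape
(2, 23)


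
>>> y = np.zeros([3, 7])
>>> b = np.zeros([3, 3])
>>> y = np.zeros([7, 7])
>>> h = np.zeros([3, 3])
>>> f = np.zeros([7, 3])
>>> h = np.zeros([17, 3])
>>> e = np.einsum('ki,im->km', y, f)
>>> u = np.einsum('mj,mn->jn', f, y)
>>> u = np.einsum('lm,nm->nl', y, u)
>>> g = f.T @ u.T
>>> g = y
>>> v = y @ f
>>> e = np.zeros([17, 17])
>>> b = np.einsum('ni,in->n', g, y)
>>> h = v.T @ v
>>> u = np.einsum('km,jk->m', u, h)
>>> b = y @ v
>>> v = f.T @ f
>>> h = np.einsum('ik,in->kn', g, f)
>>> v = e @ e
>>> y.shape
(7, 7)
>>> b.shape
(7, 3)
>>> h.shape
(7, 3)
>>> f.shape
(7, 3)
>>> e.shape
(17, 17)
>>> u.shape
(7,)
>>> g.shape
(7, 7)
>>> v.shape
(17, 17)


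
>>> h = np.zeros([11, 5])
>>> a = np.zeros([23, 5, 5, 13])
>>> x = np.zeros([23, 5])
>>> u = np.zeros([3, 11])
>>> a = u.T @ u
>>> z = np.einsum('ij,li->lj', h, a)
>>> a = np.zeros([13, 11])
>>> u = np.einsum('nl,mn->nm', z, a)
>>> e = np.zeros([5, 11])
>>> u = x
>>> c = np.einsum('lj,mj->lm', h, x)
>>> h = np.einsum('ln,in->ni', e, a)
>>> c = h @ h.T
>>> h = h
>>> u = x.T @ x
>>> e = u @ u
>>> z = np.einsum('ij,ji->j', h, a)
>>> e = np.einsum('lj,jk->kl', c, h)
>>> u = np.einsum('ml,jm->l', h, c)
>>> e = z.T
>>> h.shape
(11, 13)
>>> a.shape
(13, 11)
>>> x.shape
(23, 5)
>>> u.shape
(13,)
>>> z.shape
(13,)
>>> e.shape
(13,)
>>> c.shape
(11, 11)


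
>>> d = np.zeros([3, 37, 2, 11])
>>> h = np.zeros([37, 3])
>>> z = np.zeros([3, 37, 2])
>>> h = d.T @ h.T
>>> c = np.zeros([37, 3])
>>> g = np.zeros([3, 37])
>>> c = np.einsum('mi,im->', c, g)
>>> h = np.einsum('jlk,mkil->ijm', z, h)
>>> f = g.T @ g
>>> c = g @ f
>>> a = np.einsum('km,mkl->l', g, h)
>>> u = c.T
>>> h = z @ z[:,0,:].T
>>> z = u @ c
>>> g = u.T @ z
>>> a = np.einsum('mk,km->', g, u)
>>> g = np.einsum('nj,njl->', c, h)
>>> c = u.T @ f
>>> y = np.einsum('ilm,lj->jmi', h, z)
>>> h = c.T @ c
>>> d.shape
(3, 37, 2, 11)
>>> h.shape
(37, 37)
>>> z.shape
(37, 37)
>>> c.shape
(3, 37)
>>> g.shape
()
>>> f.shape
(37, 37)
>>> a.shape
()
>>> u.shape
(37, 3)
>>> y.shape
(37, 3, 3)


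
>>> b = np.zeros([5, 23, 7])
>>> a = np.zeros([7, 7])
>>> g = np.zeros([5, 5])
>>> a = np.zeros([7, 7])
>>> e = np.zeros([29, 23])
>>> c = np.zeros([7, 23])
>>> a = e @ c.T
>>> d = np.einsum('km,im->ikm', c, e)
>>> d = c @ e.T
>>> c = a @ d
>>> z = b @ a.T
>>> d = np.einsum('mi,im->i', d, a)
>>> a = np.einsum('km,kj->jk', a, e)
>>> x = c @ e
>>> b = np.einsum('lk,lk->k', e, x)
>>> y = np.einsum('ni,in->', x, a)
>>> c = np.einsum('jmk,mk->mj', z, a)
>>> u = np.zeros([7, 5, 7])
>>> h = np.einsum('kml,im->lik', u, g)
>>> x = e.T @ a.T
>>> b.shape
(23,)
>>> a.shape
(23, 29)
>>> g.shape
(5, 5)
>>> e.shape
(29, 23)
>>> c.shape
(23, 5)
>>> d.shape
(29,)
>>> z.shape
(5, 23, 29)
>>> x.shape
(23, 23)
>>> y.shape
()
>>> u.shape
(7, 5, 7)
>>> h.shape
(7, 5, 7)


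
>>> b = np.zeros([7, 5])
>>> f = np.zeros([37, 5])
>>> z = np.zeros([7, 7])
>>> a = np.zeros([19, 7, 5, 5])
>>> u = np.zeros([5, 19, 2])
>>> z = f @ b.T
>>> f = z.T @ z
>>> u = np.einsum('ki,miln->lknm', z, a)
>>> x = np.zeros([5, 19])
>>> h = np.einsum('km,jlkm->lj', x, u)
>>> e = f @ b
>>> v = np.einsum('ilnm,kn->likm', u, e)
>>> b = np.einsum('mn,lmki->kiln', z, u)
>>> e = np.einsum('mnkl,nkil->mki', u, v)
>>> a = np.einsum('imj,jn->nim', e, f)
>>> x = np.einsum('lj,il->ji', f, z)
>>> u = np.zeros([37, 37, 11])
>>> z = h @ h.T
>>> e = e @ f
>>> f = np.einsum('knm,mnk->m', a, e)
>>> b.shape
(5, 19, 5, 7)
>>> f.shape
(5,)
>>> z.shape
(37, 37)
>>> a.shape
(7, 5, 5)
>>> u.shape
(37, 37, 11)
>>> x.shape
(7, 37)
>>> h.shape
(37, 5)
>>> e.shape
(5, 5, 7)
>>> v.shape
(37, 5, 7, 19)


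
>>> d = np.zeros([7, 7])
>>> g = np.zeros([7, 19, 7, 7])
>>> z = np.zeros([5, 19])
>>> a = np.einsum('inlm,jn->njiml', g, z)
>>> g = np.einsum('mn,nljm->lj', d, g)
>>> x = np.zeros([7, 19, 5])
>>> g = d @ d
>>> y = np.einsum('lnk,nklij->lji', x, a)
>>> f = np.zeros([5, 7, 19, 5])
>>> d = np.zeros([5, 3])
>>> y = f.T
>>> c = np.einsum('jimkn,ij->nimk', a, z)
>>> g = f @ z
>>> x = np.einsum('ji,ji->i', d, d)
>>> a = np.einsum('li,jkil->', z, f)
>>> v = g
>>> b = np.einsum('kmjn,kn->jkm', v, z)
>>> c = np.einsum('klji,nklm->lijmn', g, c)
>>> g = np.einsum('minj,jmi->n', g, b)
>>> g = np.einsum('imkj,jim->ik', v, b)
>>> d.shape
(5, 3)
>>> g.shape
(5, 19)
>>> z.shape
(5, 19)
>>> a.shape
()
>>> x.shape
(3,)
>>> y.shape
(5, 19, 7, 5)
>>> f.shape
(5, 7, 19, 5)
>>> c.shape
(7, 19, 19, 7, 7)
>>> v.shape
(5, 7, 19, 19)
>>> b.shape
(19, 5, 7)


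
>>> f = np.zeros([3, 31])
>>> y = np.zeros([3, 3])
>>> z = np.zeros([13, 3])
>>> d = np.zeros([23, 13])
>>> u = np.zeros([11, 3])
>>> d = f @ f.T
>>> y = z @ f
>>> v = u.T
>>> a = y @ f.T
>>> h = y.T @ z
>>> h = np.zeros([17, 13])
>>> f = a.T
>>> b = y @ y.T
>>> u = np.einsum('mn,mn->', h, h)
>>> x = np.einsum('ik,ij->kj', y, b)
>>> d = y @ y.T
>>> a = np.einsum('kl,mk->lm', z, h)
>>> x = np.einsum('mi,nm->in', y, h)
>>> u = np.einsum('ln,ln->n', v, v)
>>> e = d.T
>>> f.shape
(3, 13)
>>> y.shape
(13, 31)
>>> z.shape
(13, 3)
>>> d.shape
(13, 13)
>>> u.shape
(11,)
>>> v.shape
(3, 11)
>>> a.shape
(3, 17)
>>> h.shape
(17, 13)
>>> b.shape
(13, 13)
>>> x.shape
(31, 17)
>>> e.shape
(13, 13)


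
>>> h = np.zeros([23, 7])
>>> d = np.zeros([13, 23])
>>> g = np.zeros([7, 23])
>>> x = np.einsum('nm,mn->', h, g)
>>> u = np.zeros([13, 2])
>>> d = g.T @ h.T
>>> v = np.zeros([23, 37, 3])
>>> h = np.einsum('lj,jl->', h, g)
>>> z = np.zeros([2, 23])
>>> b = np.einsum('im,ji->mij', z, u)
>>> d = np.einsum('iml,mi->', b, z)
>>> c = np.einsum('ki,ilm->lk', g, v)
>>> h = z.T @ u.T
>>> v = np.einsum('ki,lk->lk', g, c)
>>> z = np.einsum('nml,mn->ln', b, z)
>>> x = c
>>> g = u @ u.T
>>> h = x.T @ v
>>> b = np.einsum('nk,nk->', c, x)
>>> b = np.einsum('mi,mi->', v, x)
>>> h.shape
(7, 7)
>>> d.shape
()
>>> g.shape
(13, 13)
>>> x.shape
(37, 7)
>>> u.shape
(13, 2)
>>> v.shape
(37, 7)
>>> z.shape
(13, 23)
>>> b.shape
()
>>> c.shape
(37, 7)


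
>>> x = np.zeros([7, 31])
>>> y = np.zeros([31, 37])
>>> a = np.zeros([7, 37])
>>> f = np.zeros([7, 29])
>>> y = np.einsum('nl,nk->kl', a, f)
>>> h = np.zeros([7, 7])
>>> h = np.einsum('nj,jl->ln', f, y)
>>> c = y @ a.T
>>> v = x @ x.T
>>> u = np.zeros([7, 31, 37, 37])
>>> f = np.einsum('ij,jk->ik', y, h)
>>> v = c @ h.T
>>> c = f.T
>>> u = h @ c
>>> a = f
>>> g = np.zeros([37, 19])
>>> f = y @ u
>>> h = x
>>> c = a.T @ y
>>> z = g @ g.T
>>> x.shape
(7, 31)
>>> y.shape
(29, 37)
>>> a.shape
(29, 7)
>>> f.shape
(29, 29)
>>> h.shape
(7, 31)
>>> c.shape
(7, 37)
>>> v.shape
(29, 37)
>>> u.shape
(37, 29)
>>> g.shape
(37, 19)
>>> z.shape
(37, 37)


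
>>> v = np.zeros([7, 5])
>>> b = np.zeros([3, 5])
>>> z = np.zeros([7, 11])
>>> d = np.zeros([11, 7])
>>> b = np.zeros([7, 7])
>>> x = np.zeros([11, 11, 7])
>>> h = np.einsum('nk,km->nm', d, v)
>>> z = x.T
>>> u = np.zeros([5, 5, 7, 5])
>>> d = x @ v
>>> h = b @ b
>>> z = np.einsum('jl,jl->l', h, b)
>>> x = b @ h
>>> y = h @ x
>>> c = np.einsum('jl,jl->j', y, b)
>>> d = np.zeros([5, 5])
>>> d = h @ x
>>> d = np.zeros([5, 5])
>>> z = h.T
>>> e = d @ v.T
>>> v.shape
(7, 5)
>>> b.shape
(7, 7)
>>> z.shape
(7, 7)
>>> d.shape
(5, 5)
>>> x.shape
(7, 7)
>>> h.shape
(7, 7)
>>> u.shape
(5, 5, 7, 5)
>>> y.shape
(7, 7)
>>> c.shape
(7,)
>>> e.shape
(5, 7)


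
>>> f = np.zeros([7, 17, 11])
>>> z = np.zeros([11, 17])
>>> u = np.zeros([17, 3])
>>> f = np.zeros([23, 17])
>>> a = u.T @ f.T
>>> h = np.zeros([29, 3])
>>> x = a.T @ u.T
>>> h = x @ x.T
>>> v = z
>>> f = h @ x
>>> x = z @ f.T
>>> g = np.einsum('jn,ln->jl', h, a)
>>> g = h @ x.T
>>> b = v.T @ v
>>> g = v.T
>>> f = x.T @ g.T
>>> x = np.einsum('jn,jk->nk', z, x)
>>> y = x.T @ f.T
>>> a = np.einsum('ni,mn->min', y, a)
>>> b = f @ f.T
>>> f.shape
(23, 17)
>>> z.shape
(11, 17)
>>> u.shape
(17, 3)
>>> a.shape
(3, 23, 23)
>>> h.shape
(23, 23)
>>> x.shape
(17, 23)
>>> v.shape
(11, 17)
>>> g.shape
(17, 11)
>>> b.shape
(23, 23)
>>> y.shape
(23, 23)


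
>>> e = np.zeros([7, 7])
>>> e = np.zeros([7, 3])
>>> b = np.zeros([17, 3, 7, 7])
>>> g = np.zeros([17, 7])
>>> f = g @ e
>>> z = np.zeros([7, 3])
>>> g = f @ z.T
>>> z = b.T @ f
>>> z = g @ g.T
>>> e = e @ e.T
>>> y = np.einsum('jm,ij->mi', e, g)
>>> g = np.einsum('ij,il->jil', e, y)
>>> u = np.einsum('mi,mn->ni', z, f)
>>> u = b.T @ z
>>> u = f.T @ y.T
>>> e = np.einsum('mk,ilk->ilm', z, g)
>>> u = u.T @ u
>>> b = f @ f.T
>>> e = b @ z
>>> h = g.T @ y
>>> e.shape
(17, 17)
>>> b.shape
(17, 17)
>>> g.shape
(7, 7, 17)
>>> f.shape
(17, 3)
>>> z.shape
(17, 17)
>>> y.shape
(7, 17)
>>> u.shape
(7, 7)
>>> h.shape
(17, 7, 17)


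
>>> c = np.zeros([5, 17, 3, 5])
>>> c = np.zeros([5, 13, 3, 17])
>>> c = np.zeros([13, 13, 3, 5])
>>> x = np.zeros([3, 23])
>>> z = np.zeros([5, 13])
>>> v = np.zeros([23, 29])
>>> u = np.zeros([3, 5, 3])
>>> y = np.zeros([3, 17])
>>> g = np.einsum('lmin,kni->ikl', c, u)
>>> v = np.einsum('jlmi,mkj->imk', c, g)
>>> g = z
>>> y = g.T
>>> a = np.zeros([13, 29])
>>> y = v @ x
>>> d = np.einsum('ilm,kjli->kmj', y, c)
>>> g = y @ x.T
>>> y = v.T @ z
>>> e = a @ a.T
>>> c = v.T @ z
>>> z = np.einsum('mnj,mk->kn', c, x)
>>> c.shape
(3, 3, 13)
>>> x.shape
(3, 23)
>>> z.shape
(23, 3)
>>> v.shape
(5, 3, 3)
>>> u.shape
(3, 5, 3)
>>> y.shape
(3, 3, 13)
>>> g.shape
(5, 3, 3)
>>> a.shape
(13, 29)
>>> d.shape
(13, 23, 13)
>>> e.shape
(13, 13)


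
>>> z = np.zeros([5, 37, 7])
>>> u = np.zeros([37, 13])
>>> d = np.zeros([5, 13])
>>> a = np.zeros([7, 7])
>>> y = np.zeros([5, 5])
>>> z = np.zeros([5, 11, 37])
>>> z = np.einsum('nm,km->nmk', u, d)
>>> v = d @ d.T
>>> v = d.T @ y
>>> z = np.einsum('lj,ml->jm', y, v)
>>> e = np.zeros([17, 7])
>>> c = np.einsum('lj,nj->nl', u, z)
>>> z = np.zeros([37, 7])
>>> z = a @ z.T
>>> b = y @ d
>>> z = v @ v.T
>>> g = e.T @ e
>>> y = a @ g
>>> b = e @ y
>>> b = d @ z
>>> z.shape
(13, 13)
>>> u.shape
(37, 13)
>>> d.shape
(5, 13)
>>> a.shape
(7, 7)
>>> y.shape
(7, 7)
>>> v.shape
(13, 5)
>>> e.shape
(17, 7)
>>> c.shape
(5, 37)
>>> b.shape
(5, 13)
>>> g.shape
(7, 7)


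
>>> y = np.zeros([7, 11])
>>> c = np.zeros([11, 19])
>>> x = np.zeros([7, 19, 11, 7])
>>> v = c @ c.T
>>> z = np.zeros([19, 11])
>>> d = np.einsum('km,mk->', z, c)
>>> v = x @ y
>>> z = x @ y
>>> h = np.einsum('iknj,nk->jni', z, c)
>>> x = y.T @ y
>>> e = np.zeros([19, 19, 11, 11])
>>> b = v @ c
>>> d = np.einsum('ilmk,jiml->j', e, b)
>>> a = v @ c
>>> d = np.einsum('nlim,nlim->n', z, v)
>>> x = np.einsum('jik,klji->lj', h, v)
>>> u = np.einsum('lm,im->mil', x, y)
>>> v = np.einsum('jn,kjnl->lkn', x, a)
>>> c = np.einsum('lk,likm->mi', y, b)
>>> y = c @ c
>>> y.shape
(19, 19)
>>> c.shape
(19, 19)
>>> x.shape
(19, 11)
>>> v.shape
(19, 7, 11)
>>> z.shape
(7, 19, 11, 11)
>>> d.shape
(7,)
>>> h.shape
(11, 11, 7)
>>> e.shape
(19, 19, 11, 11)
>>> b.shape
(7, 19, 11, 19)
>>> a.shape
(7, 19, 11, 19)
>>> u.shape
(11, 7, 19)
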